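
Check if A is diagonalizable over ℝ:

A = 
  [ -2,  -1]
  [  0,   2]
Yes

tr(A) = 0, det(A) = -4
Characteristic polynomial: λ² - tr(A)λ + det(A) = λ² - 4
λ² - 4 = (λ + 2)(λ - 2)
Eigenvalues: 2, -2
λ=-2: alg. mult. = 1, geom. mult. = 2 - rank(A - (-2)I) = 2 - 1 = 1
λ=2: alg. mult. = 1, geom. mult. = 2 - rank(A - (2)I) = 2 - 1 = 1
Sum of geometric multiplicities equals n, so A has n independent eigenvectors.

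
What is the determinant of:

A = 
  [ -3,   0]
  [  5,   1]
For a 2×2 matrix, det = ad - bc = (-3)(1) - (0)(5) = -3

det(A) = -3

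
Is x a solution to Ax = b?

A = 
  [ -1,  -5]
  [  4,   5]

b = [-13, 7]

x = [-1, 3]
No

Ax = [-14, 11] ≠ b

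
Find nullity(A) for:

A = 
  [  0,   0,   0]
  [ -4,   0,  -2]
nullity(A) = 2

Row reduce:
Swap R1 ↔ R2
REF = 
  [ -4,   0,  -2]
  [  0,   0,   0]
Pivot columns: 1 → 1 pivot.
rank(A) = 1, so nullity(A) = 3 - 1 = 2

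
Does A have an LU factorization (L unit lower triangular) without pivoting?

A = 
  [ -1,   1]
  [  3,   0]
Yes.
A[1,1] = -1 ≠ 0, so Gaussian elimination proceeds without a row swap: multiplier ℓ₂₁ = (3)/(-1) = -3, and U[2,2] = 0 - (-3)(1) = 3.
L = 
  [  1,   0]
  [ -3,   1]
U = 
  [ -1,   1]
  [  0,   3]
Check row 2 of LU: [(-3)(-1), (-3)(1) + 3] = [3, 0] = row 2 of A ✓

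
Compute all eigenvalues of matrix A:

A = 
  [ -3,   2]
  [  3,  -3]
tr(A) = -6, det(A) = 3
Characteristic polynomial: λ² - tr(A)λ + det(A) = λ² + 6λ + 3
λ² + 6λ + 3 = 0  ⇒  λ = (-6 ± √((6)² - 4·(3)))/2 = (-6 ± √(24))/2
  = -3 + √6,  -3 - √6

λ = -3 + √6, -3 - √6  (≈ -0.5505, -5.449)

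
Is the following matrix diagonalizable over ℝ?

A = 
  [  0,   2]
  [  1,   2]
Yes

tr(A) = 2, det(A) = -2
Characteristic polynomial: λ² - tr(A)λ + det(A) = λ² - 2λ - 2
λ² - 2λ - 2 = 0  ⇒  λ = (2 ± √((-2)² - 4·(-2)))/2 = (2 ± √(12))/2
  = 1 + √3,  1 - √3
Eigenvalues: 1 + √3, 1 - √3  (≈ 2.732, -0.7321)
The two irrational eigenvalues are distinct (simple), so each has alg. mult. = geom. mult. = 1.
Sum of geometric multiplicities equals n, so A has n independent eigenvectors.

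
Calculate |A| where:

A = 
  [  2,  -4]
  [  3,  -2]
For a 2×2 matrix, det = ad - bc = (2)(-2) - (-4)(3) = 8

det(A) = 8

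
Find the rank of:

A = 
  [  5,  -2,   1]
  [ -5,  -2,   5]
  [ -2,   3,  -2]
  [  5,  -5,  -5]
rank(A) = 3

Row reduce:
R2 → R2 + (1)·R1
R3 → R3 + (2/5)·R1
R4 → R4 - (1)·R1
R3 → R3 + (11/20)·R2
R4 → R4 - (3/4)·R2
R4 → R4 + (105/17)·R3
REF = 
  [    5,    -2,     1]
  [    0,    -4,     6]
  [    0,     0, 17/10]
  [    0,     0,     0]
Pivot columns: 1, 2, 3 → 3 pivots.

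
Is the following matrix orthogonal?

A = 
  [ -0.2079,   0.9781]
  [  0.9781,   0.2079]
Yes

AᵀA = 
  [  0.9999,   0]
  [  0,   0.9999]
≈ I (equal to I up to the 4-dp rounding of the entries)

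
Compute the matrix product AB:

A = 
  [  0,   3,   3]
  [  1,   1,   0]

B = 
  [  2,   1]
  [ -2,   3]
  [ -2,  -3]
A is 2×3 and B is 3×2, so AB is 2×2. Each entry is (row of A)·(column of B):
AB[1,1] = (0)(2) + (3)(-2) + (3)(-2) = -12
AB[1,2] = (0)(1) + (3)(3) + (3)(-3) = 0
AB[2,1] = (1)(2) + (1)(-2) + (0)(-2) = 0
AB[2,2] = (1)(1) + (1)(3) + (0)(-3) = 4

AB = 
  [-12,   0]
  [  0,   4]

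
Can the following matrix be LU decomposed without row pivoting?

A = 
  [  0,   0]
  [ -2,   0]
No.
A[1,1] = 0 but A[2,1] = -2 ≠ 0. Any LU with L unit lower triangular has (LU)[1,1] = U[1,1] and (LU)[2,1] = L[2,1]·U[1,1]; matching A forces U[1,1] = 0, which then forces (LU)[2,1] = 0 ≠ -2. A row swap (pivoting) is required.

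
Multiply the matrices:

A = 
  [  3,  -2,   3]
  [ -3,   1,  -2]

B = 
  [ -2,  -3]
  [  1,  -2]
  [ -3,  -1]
AB = 
  [-17,  -8]
  [ 13,   9]

A is 2×3 and B is 3×2, so AB is 2×2. Each entry is (row of A)·(column of B):
AB[1,1] = (3)(-2) + (-2)(1) + (3)(-3) = -17
AB[1,2] = (3)(-3) + (-2)(-2) + (3)(-1) = -8
AB[2,1] = (-3)(-2) + (1)(1) + (-2)(-3) = 13
AB[2,2] = (-3)(-3) + (1)(-2) + (-2)(-1) = 9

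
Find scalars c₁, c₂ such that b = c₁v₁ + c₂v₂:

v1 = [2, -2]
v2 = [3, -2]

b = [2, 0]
c1 = -2, c2 = 2

b = -2·v1 + 2·v2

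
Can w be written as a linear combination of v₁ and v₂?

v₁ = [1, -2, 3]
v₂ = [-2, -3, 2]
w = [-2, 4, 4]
No

Form the augmented matrix and row-reduce:
[v₁|v₂|w] = 
  [  1,  -2,  -2]
  [ -2,  -3,   4]
  [  3,   2,   4]
R2 → R2 + (2)·R1
R3 → R3 - (3)·R1
R3 → R3 + (8/7)·R2
REF = 
  [  1,  -2,  -2]
  [  0,  -7,   0]
  [  0,   0,  10]

Row 3 reads [0 0 | 10], i.e. 0 = 10, so the system is inconsistent and w ∉ span{v₁, v₂}.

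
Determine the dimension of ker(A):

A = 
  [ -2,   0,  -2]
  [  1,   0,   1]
nullity(A) = 2

Row reduce:
R2 → R2 + (1/2)·R1
REF = 
  [ -2,   0,  -2]
  [  0,   0,   0]
Pivot columns: 1 → 1 pivot.
rank(A) = 1, so nullity(A) = 3 - 1 = 2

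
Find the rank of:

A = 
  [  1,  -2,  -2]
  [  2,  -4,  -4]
rank(A) = 1

Row reduce:
R2 → R2 - (2)·R1
REF = 
  [  1,  -2,  -2]
  [  0,   0,   0]
Pivot columns: 1 → 1 pivot.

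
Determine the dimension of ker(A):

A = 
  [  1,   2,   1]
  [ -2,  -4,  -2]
nullity(A) = 2

Row reduce:
R2 → R2 + (2)·R1
REF = 
  [  1,   2,   1]
  [  0,   0,   0]
Pivot columns: 1 → 1 pivot.
rank(A) = 1, so nullity(A) = 3 - 1 = 2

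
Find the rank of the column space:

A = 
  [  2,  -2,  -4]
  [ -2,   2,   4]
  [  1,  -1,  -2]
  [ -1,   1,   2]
dim(Col(A)) = 1

Row reduce:
R2 → R2 + (1)·R1
R3 → R3 - (1/2)·R1
R4 → R4 + (1/2)·R1
REF = 
  [  2,  -2,  -4]
  [  0,   0,   0]
  [  0,   0,   0]
  [  0,   0,   0]
Pivot columns: 1 → 1 pivot.
dim(Col(A)) = number of pivot columns = 1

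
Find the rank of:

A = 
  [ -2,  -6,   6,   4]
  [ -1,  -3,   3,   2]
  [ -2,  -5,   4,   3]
Row reduce:
R2 → R2 - (1/2)·R1
R3 → R3 - (1)·R1
Swap R2 ↔ R3
REF = 
  [ -2,  -6,   6,   4]
  [  0,   1,  -2,  -1]
  [  0,   0,   0,   0]
Pivot columns: 1, 2 → 2 pivots.

rank(A) = 2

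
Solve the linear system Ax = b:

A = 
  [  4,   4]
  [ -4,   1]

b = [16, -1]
x = [1, 3]

Row reduce the augmented matrix [A|b]:
R2 → R2 + (1)·R1
REF = 
  [  4,   4,  16]
  [  0,   5,  15]

Back-substitution:
x₂ = 15 / 5 = 3
x₁ = (16 - (4)(3)) / 4 = 1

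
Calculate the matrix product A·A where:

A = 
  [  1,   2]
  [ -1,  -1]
A² = A·A:
A²[1,1] = (1)(1) + (2)(-1) = -1
A²[1,2] = (1)(2) + (2)(-1) = 0
A²[2,1] = (-1)(1) + (-1)(-1) = 0
A²[2,2] = (-1)(2) + (-1)(-1) = -1
A² = 
  [ -1,   0]
  [  0,  -1]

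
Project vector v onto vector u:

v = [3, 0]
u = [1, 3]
proj_u(v) = [3/10, 9/10]

v·u = (3)(1) + (0)(3) = 3
u·u = (1)² + (3)² = 10
proj_u(v) = (v·u / u·u) × u = (3/10) × u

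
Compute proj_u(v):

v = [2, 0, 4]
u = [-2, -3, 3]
v·u = (2)(-2) + (0)(-3) + (4)(3) = 8
u·u = (-2)² + (-3)² + (3)² = 22
proj_u(v) = (v·u / u·u) × u = (8/22) × u = (4/11) × u

proj_u(v) = [-8/11, -12/11, 12/11]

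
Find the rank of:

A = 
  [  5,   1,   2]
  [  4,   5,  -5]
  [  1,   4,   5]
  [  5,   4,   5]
Row reduce:
R2 → R2 - (4/5)·R1
R3 → R3 - (1/5)·R1
R4 → R4 - (1)·R1
R3 → R3 - (19/21)·R2
R4 → R4 - (5/7)·R2
R4 → R4 - (27/37)·R3
REF = 
  [    5,     1,     2]
  [    0,  21/5, -33/5]
  [    0,     0,  74/7]
  [    0,     0,     0]
Pivot columns: 1, 2, 3 → 3 pivots.

rank(A) = 3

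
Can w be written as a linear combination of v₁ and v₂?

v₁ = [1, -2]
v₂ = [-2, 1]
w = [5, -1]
Yes

Form the augmented matrix and row-reduce:
[v₁|v₂|w] = 
  [  1,  -2,   5]
  [ -2,   1,  -1]
R2 → R2 + (2)·R1
REF = 
  [  1,  -2,   5]
  [  0,  -3,   9]

No row of the form [0 0 | nonzero], so the system is consistent. Back-substitution gives c₁ = -1, c₂ = -3: w = (-1)·v₁ + (-3)·v₂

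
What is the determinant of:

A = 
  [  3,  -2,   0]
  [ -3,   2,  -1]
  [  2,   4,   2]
Cofactor expansion along row 1:
det(A) = (3)·((2)(2) - (-1)(4)) - (-2)·((-3)(2) - (-1)(2)) + (0)·((-3)(4) - (2)(2))
  = (3)(8) - (-2)(-4) + (0)(-16)
  = 16

det(A) = 16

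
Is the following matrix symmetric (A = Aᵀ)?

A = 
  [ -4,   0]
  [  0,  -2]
Yes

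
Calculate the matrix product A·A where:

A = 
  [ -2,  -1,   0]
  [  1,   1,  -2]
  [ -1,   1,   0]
A² = A·A:
A²[1,1] = (-2)(-2) + (-1)(1) + (0)(-1) = 3
A²[1,2] = (-2)(-1) + (-1)(1) + (0)(1) = 1
A²[1,3] = (-2)(0) + (-1)(-2) + (0)(0) = 2
A²[2,1] = (1)(-2) + (1)(1) + (-2)(-1) = 1
A²[2,2] = (1)(-1) + (1)(1) + (-2)(1) = -2
A²[2,3] = (1)(0) + (1)(-2) + (-2)(0) = -2
A²[3,1] = (-1)(-2) + (1)(1) + (0)(-1) = 3
A²[3,2] = (-1)(-1) + (1)(1) + (0)(1) = 2
A²[3,3] = (-1)(0) + (1)(-2) + (0)(0) = -2
A² = 
  [  3,   1,   2]
  [  1,  -2,  -2]
  [  3,   2,  -2]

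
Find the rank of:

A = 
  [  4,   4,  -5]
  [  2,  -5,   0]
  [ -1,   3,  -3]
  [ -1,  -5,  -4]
Row reduce:
R2 → R2 - (1/2)·R1
R3 → R3 + (1/4)·R1
R4 → R4 + (1/4)·R1
R3 → R3 + (4/7)·R2
R4 → R4 - (4/7)·R2
R4 → R4 - (187/79)·R3
REF = 
  [     4,      4,     -5]
  [     0,     -7,    5/2]
  [     0,      0, -79/28]
  [     0,      0,      0]
Pivot columns: 1, 2, 3 → 3 pivots.

rank(A) = 3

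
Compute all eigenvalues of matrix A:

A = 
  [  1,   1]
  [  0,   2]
λ = 2, 1

tr(A) = 3, det(A) = 2
Characteristic polynomial: λ² - tr(A)λ + det(A) = λ² - 3λ + 2
λ² - 3λ + 2 = (λ - 1)(λ - 2)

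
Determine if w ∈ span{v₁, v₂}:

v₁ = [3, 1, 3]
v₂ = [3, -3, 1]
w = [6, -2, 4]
Yes

Form the augmented matrix and row-reduce:
[v₁|v₂|w] = 
  [  3,   3,   6]
  [  1,  -3,  -2]
  [  3,   1,   4]
R2 → R2 - (1/3)·R1
R3 → R3 - (1)·R1
R3 → R3 - (1/2)·R2
REF = 
  [  3,   3,   6]
  [  0,  -4,  -4]
  [  0,   0,   0]

No row of the form [0 0 | nonzero], so the system is consistent. Back-substitution gives c₁ = 1, c₂ = 1: w = (1)·v₁ + (1)·v₂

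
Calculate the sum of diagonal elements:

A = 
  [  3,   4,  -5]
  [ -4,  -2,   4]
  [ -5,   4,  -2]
-1

tr(A) = 3 + -2 + -2 = -1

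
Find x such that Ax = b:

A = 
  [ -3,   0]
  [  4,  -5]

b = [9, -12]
Row reduce the augmented matrix [A|b]:
R2 → R2 + (4/3)·R1
REF = 
  [ -3,   0,   9]
  [  0,  -5,   0]

Back-substitution:
x₂ = 0 / (-5) = 0
x₁ = (9 - (0)(0)) / (-3) = -3

x = [-3, 0]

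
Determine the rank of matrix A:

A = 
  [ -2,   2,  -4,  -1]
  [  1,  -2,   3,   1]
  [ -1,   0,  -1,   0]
rank(A) = 2

Row reduce:
R2 → R2 + (1/2)·R1
R3 → R3 - (1/2)·R1
R3 → R3 - (1)·R2
REF = 
  [ -2,   2,  -4,  -1]
  [  0,  -1,   1, 1/2]
  [  0,   0,   0,   0]
Pivot columns: 1, 2 → 2 pivots.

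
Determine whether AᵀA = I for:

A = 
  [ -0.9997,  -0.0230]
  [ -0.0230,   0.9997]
Yes

AᵀA = 
  [  0.9999,   0]
  [  0,   0.9999]
≈ I (equal to I up to the 4-dp rounding of the entries)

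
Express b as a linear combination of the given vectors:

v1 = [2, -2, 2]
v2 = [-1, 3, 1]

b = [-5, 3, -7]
c1 = -3, c2 = -1

b = -3·v1 + -1·v2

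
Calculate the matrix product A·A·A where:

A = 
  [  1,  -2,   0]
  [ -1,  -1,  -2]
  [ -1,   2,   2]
A^3 = 
  [ -1,   2,   8]
  [  5,  -7,  -2]
  [ -9,   6,  -8]

A² = A·A:
A²[1,1] = (1)(1) + (-2)(-1) + (0)(-1) = 3
A²[1,2] = (1)(-2) + (-2)(-1) + (0)(2) = 0
A²[1,3] = (1)(0) + (-2)(-2) + (0)(2) = 4
A²[2,1] = (-1)(1) + (-1)(-1) + (-2)(-1) = 2
A²[2,2] = (-1)(-2) + (-1)(-1) + (-2)(2) = -1
A²[2,3] = (-1)(0) + (-1)(-2) + (-2)(2) = -2
A²[3,1] = (-1)(1) + (2)(-1) + (2)(-1) = -5
A²[3,2] = (-1)(-2) + (2)(-1) + (2)(2) = 4
A²[3,3] = (-1)(0) + (2)(-2) + (2)(2) = 0
A² = 
  [  3,   0,   4]
  [  2,  -1,  -2]
  [ -5,   4,   0]

A^3 = A^2·A:
A^3[1,1] = (3)(1) + (0)(-1) + (4)(-1) = -1
A^3[1,2] = (3)(-2) + (0)(-1) + (4)(2) = 2
A^3[1,3] = (3)(0) + (0)(-2) + (4)(2) = 8
A^3[2,1] = (2)(1) + (-1)(-1) + (-2)(-1) = 5
A^3[2,2] = (2)(-2) + (-1)(-1) + (-2)(2) = -7
A^3[2,3] = (2)(0) + (-1)(-2) + (-2)(2) = -2
A^3[3,1] = (-5)(1) + (4)(-1) + (0)(-1) = -9
A^3[3,2] = (-5)(-2) + (4)(-1) + (0)(2) = 6
A^3[3,3] = (-5)(0) + (4)(-2) + (0)(2) = -8
A^3 = 
  [ -1,   2,   8]
  [  5,  -7,  -2]
  [ -9,   6,  -8]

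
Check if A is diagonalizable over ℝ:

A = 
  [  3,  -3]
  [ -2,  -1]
Yes

tr(A) = 2, det(A) = -9
Characteristic polynomial: λ² - tr(A)λ + det(A) = λ² - 2λ - 9
λ² - 2λ - 9 = 0  ⇒  λ = (2 ± √((-2)² - 4·(-9)))/2 = (2 ± √(40))/2
  = 1 + √10,  1 - √10
Eigenvalues: 1 + √10, 1 - √10  (≈ 4.162, -2.162)
The two irrational eigenvalues are distinct (simple), so each has alg. mult. = geom. mult. = 1.
Sum of geometric multiplicities equals n, so A has n independent eigenvectors.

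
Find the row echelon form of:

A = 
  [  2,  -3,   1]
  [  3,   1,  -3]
Row operations:
R2 → R2 - (3/2)·R1

Resulting echelon form:
REF = 
  [   2,   -3,    1]
  [   0, 11/2, -9/2]

Rank = 2 (number of non-zero pivot rows).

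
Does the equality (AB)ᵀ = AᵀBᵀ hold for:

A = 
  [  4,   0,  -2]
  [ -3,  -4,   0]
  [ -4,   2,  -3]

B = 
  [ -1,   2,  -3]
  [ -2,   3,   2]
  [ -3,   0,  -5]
No

(AB)ᵀ = 
  [  2,  11,   9]
  [  8, -18,  -2]
  [ -2,   1,  31]

AᵀBᵀ = 
  [  2, -25,   8]
  [-14,  -8, -10]
  [ 11,  -2,  21]

The two matrices differ, so (AB)ᵀ ≠ AᵀBᵀ in general. The correct identity is (AB)ᵀ = BᵀAᵀ.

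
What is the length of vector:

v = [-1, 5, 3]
5.916

||v||₂ = √((-1)² + (5)² + (3)²) = √35 = 5.916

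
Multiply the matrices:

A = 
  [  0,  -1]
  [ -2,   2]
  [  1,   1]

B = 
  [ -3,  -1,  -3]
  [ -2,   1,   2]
AB = 
  [  2,  -1,  -2]
  [  2,   4,  10]
  [ -5,   0,  -1]

A is 3×2 and B is 2×3, so AB is 3×3. Each entry is (row of A)·(column of B):
AB[1,1] = (0)(-3) + (-1)(-2) = 2
AB[1,2] = (0)(-1) + (-1)(1) = -1
AB[1,3] = (0)(-3) + (-1)(2) = -2
AB[2,1] = (-2)(-3) + (2)(-2) = 2
AB[2,2] = (-2)(-1) + (2)(1) = 4
AB[2,3] = (-2)(-3) + (2)(2) = 10
AB[3,1] = (1)(-3) + (1)(-2) = -5
AB[3,2] = (1)(-1) + (1)(1) = 0
AB[3,3] = (1)(-3) + (1)(2) = -1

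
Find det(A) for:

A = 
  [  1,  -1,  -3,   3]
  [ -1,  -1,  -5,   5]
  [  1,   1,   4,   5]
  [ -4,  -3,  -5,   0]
188

Cofactor expansion along row 1: det(A) = a₁₁M₁₁ - a₁₂M₁₂ + a₁₃M₁₃ - a₁₄M₁₄

M₁₁ = det[[-1, -5, 5]; [1, 4, 5]; [-3, -5, 0]]
  = (-1)·((4)(0) - (5)(-5)) - (-5)·((1)(0) - (5)(-3)) + (5)·((1)(-5) - (4)(-3))
  = (-1)(25) - (-5)(15) + (5)(7)
  = 85
M₁₂ = det[[-1, -5, 5]; [1, 4, 5]; [-4, -5, 0]]
  = (-1)·((4)(0) - (5)(-5)) - (-5)·((1)(0) - (5)(-4)) + (5)·((1)(-5) - (4)(-4))
  = (-1)(25) - (-5)(20) + (5)(11)
  = 130
M₁₃ = det[[-1, -1, 5]; [1, 1, 5]; [-4, -3, 0]]
  = (-1)·((1)(0) - (5)(-3)) - (-1)·((1)(0) - (5)(-4)) + (5)·((1)(-3) - (1)(-4))
  = (-1)(15) - (-1)(20) + (5)(1)
  = 10
M₁₄ = det[[-1, -1, -5]; [1, 1, 4]; [-4, -3, -5]]
  = (-1)·((1)(-5) - (4)(-3)) - (-1)·((1)(-5) - (4)(-4)) + (-5)·((1)(-3) - (1)(-4))
  = (-1)(7) - (-1)(11) + (-5)(1)
  = -1

det(A) = (1)(85) - (-1)(130) + (-3)(10) - (3)(-1) = 188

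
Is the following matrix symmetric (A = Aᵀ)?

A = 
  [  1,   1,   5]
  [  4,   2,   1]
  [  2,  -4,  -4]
No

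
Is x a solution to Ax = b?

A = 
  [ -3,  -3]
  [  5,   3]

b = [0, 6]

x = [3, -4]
No

Ax = [3, 3] ≠ b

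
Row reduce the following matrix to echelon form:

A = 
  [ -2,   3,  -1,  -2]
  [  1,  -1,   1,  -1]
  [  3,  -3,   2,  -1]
Row operations:
R2 → R2 + (1/2)·R1
R3 → R3 + (3/2)·R1
R3 → R3 - (3)·R2

Resulting echelon form:
REF = 
  [ -2,   3,  -1,  -2]
  [  0, 1/2, 1/2,  -2]
  [  0,   0,  -1,   2]

Rank = 3 (number of non-zero pivot rows).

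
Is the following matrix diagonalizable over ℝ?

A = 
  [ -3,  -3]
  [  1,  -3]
No

tr(A) = -6, det(A) = 12
Characteristic polynomial: λ² - tr(A)λ + det(A) = λ² + 6λ + 12
λ² + 6λ + 12 = 0  ⇒  λ = (-6 ± √((6)² - 4·(12)))/2 = (-6 ± √(-12))/2
  = -3 + i√3,  -3 - i√3
Eigenvalues: -3 + i√3, -3 - i√3  (≈ -3 + 1.732i, -3 - 1.732i)
Has complex eigenvalues (not diagonalizable over ℝ).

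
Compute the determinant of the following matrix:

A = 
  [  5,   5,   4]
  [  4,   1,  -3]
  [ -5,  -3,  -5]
77

Cofactor expansion along row 1:
det(A) = (5)·((1)(-5) - (-3)(-3)) - (5)·((4)(-5) - (-3)(-5)) + (4)·((4)(-3) - (1)(-5))
  = (5)(-14) - (5)(-35) + (4)(-7)
  = 77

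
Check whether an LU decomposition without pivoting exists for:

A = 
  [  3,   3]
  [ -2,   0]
Yes.
A[1,1] = 3 ≠ 0, so Gaussian elimination proceeds without a row swap: multiplier ℓ₂₁ = (-2)/(3) = -2/3, and U[2,2] = 0 - (-2/3)(3) = 2.
L = 
  [   1,    0]
  [-2/3,    1]
U = 
  [  3,   3]
  [  0,   2]
Check row 2 of LU: [(-2/3)(3), (-2/3)(3) + 2] = [-2, 0] = row 2 of A ✓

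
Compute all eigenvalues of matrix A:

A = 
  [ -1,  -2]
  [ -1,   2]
tr(A) = 1, det(A) = -4
Characteristic polynomial: λ² - tr(A)λ + det(A) = λ² - λ - 4
λ² - λ - 4 = 0  ⇒  λ = (1 ± √((-1)² - 4·(-4)))/2 = (1 ± √(17))/2
  = (1 + √17)/2,  (1 - √17)/2

λ = (1 + √17)/2, (1 - √17)/2  (≈ 2.562, -1.562)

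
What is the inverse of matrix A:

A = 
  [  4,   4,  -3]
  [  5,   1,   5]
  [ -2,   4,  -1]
det(A) = (4)·((1)(-1) - (5)(4)) - (4)·((5)(-1) - (5)(-2)) + (-3)·((5)(4) - (1)(-2))
  = (4)(-21) - (4)(5) + (-3)(22)
  = -170
det(A) = -170 ≠ 0, so A is invertible.

Cofactors Cᵢⱼ = (-1)ⁱ⁺ʲ·Mᵢⱼ:
C = 
  [-21,  -5,  22]
  [ -8, -10, -24]
  [ 23, -35, -16]

adj(A) = Cᵀ:
adj(A) = 
  [-21,  -8,  23]
  [ -5, -10, -35]
  [ 22, -24, -16]

A⁻¹ = (-1/170) · adj(A):
A⁻¹ = 
  [ 21/170,    4/85, -23/170]
  [   1/34,    1/17,    7/34]
  [ -11/85,   12/85,    8/85]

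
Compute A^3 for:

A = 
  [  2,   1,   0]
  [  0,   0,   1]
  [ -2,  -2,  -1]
A^3 = 
  [  6,   2,   1]
  [ -2,   0,  -1]
  [ -2,   0,   1]

A² = A·A:
A²[1,1] = (2)(2) + (1)(0) + (0)(-2) = 4
A²[1,2] = (2)(1) + (1)(0) + (0)(-2) = 2
A²[1,3] = (2)(0) + (1)(1) + (0)(-1) = 1
A²[2,1] = (0)(2) + (0)(0) + (1)(-2) = -2
A²[2,2] = (0)(1) + (0)(0) + (1)(-2) = -2
A²[2,3] = (0)(0) + (0)(1) + (1)(-1) = -1
A²[3,1] = (-2)(2) + (-2)(0) + (-1)(-2) = -2
A²[3,2] = (-2)(1) + (-2)(0) + (-1)(-2) = 0
A²[3,3] = (-2)(0) + (-2)(1) + (-1)(-1) = -1
A² = 
  [  4,   2,   1]
  [ -2,  -2,  -1]
  [ -2,   0,  -1]

A^3 = A^2·A:
A^3[1,1] = (4)(2) + (2)(0) + (1)(-2) = 6
A^3[1,2] = (4)(1) + (2)(0) + (1)(-2) = 2
A^3[1,3] = (4)(0) + (2)(1) + (1)(-1) = 1
A^3[2,1] = (-2)(2) + (-2)(0) + (-1)(-2) = -2
A^3[2,2] = (-2)(1) + (-2)(0) + (-1)(-2) = 0
A^3[2,3] = (-2)(0) + (-2)(1) + (-1)(-1) = -1
A^3[3,1] = (-2)(2) + (0)(0) + (-1)(-2) = -2
A^3[3,2] = (-2)(1) + (0)(0) + (-1)(-2) = 0
A^3[3,3] = (-2)(0) + (0)(1) + (-1)(-1) = 1
A^3 = 
  [  6,   2,   1]
  [ -2,   0,  -1]
  [ -2,   0,   1]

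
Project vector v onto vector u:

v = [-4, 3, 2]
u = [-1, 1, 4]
proj_u(v) = [-5/6, 5/6, 10/3]

v·u = (-4)(-1) + (3)(1) + (2)(4) = 15
u·u = (-1)² + (1)² + (4)² = 18
proj_u(v) = (v·u / u·u) × u = (15/18) × u = (5/6) × u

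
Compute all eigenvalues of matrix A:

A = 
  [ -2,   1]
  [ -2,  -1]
tr(A) = -3, det(A) = 4
Characteristic polynomial: λ² - tr(A)λ + det(A) = λ² + 3λ + 4
λ² + 3λ + 4 = 0  ⇒  λ = (-3 ± √((3)² - 4·(4)))/2 = (-3 ± √(-7))/2
  = (-3 + i√7)/2,  (-3 - i√7)/2

λ = (-3 + i√7)/2, (-3 - i√7)/2  (≈ -1.5 + 1.323i, -1.5 - 1.323i)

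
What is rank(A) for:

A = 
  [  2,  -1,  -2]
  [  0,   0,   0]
Row reduce:
(no row operations needed)
REF = 
  [  2,  -1,  -2]
  [  0,   0,   0]
Pivot columns: 1 → 1 pivot.

rank(A) = 1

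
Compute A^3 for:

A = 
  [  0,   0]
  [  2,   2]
A^3 = 
  [  0,   0]
  [  8,   8]

A² = A·A:
A²[1,1] = (0)(0) + (0)(2) = 0
A²[1,2] = (0)(0) + (0)(2) = 0
A²[2,1] = (2)(0) + (2)(2) = 4
A²[2,2] = (2)(0) + (2)(2) = 4
A² = 
  [  0,   0]
  [  4,   4]

A^3 = A^2·A:
A^3[1,1] = (0)(0) + (0)(2) = 0
A^3[1,2] = (0)(0) + (0)(2) = 0
A^3[2,1] = (4)(0) + (4)(2) = 8
A^3[2,2] = (4)(0) + (4)(2) = 8
A^3 = 
  [  0,   0]
  [  8,   8]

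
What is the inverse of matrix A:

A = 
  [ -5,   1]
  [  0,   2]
det(A) = (-5)(2) - (1)(0) = -10
For a 2×2 matrix, A⁻¹ = (1/det(A)) · [[d, -b], [-c, a]]
    = (-1/10) · [[2, -1], [0, -5]]

A⁻¹ = 
  [-1/5, 1/10]
  [   0,  1/2]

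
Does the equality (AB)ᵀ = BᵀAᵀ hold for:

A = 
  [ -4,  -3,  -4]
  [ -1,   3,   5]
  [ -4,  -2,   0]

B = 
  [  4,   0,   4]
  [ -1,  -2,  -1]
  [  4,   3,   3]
Yes

(AB)ᵀ = 
  [-29,  13, -14]
  [ -6,   9,   4]
  [-25,   8, -14]

BᵀAᵀ = 
  [-29,  13, -14]
  [ -6,   9,   4]
  [-25,   8, -14]

Both sides are equal — this is the standard identity (AB)ᵀ = BᵀAᵀ, which holds for all A, B.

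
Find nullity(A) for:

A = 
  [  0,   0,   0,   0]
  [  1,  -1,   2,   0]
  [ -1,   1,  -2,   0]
nullity(A) = 3

Row reduce:
Swap R1 ↔ R2
R3 → R3 + (1)·R1
REF = 
  [  1,  -1,   2,   0]
  [  0,   0,   0,   0]
  [  0,   0,   0,   0]
Pivot columns: 1 → 1 pivot.
rank(A) = 1, so nullity(A) = 4 - 1 = 3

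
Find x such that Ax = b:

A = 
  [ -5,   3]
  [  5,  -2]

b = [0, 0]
Row reduce the augmented matrix [A|b]:
R2 → R2 + (1)·R1
REF = 
  [ -5,   3,   0]
  [  0,   1,   0]

Back-substitution:
x₂ = 0 / 1 = 0
x₁ = (0 - (3)(0)) / (-5) = 0

x = [0, 0]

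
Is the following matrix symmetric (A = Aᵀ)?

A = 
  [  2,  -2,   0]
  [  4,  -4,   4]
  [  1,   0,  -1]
No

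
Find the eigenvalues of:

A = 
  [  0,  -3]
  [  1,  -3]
λ = (-3 + i√3)/2, (-3 - i√3)/2  (≈ -1.5 + 0.866i, -1.5 - 0.866i)

tr(A) = -3, det(A) = 3
Characteristic polynomial: λ² - tr(A)λ + det(A) = λ² + 3λ + 3
λ² + 3λ + 3 = 0  ⇒  λ = (-3 ± √((3)² - 4·(3)))/2 = (-3 ± √(-3))/2
  = (-3 + i√3)/2,  (-3 - i√3)/2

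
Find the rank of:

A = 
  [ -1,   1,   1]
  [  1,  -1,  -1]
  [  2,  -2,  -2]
Row reduce:
R2 → R2 + (1)·R1
R3 → R3 + (2)·R1
REF = 
  [ -1,   1,   1]
  [  0,   0,   0]
  [  0,   0,   0]
Pivot columns: 1 → 1 pivot.

rank(A) = 1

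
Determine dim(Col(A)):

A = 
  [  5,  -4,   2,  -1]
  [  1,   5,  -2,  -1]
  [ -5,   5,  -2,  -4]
dim(Col(A)) = 3

Row reduce:
R2 → R2 - (1/5)·R1
R3 → R3 + (1)·R1
R3 → R3 - (5/29)·R2
REF = 
  [      5,      -4,       2,      -1]
  [      0,    29/5,   -12/5,    -4/5]
  [      0,       0,   12/29, -141/29]
Pivot columns: 1, 2, 3 → 3 pivots.
dim(Col(A)) = number of pivot columns = 3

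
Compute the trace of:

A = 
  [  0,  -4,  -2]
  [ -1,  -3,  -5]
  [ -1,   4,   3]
0

tr(A) = 0 + -3 + 3 = 0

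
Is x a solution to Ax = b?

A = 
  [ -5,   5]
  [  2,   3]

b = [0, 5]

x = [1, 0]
No

Ax = [-5, 2] ≠ b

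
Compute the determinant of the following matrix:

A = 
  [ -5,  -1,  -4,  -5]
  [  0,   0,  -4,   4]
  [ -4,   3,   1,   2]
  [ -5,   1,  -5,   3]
-124

Cofactor expansion along row 1: det(A) = a₁₁M₁₁ - a₁₂M₁₂ + a₁₃M₁₃ - a₁₄M₁₄

M₁₁ = det[[0, -4, 4]; [3, 1, 2]; [1, -5, 3]]
  = (0)·((1)(3) - (2)(-5)) - (-4)·((3)(3) - (2)(1)) + (4)·((3)(-5) - (1)(1))
  = (0)(13) - (-4)(7) + (4)(-16)
  = -36
M₁₂ = det[[0, -4, 4]; [-4, 1, 2]; [-5, -5, 3]]
  = (0)·((1)(3) - (2)(-5)) - (-4)·((-4)(3) - (2)(-5)) + (4)·((-4)(-5) - (1)(-5))
  = (0)(13) - (-4)(-2) + (4)(25)
  = 92
M₁₃ = det[[0, 0, 4]; [-4, 3, 2]; [-5, 1, 3]]
  = (0)·((3)(3) - (2)(1)) - (0)·((-4)(3) - (2)(-5)) + (4)·((-4)(1) - (3)(-5))
  = (0)(7) - (0)(-2) + (4)(11)
  = 44
M₁₄ = det[[0, 0, -4]; [-4, 3, 1]; [-5, 1, -5]]
  = (0)·((3)(-5) - (1)(1)) - (0)·((-4)(-5) - (1)(-5)) + (-4)·((-4)(1) - (3)(-5))
  = (0)(-16) - (0)(25) + (-4)(11)
  = -44

det(A) = (-5)(-36) - (-1)(92) + (-4)(44) - (-5)(-44) = -124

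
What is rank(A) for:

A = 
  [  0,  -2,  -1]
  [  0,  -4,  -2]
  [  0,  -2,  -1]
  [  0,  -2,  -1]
Row reduce:
R2 → R2 - (2)·R1
R3 → R3 - (1)·R1
R4 → R4 - (1)·R1
REF = 
  [  0,  -2,  -1]
  [  0,   0,   0]
  [  0,   0,   0]
  [  0,   0,   0]
Pivot columns: 2 → 1 pivot.

rank(A) = 1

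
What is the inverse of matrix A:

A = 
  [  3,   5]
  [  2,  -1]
det(A) = (3)(-1) - (5)(2) = -13
For a 2×2 matrix, A⁻¹ = (1/det(A)) · [[d, -b], [-c, a]]
    = (-1/13) · [[-1, -5], [-2, 3]]

A⁻¹ = 
  [ 1/13,  5/13]
  [ 2/13, -3/13]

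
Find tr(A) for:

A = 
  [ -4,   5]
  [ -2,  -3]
-7

tr(A) = -4 + -3 = -7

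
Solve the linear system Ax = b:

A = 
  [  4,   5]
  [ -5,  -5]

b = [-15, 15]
Row reduce the augmented matrix [A|b]:
R2 → R2 + (5/4)·R1
REF = 
  [    4,     5,   -15]
  [    0,   5/4, -15/4]

Back-substitution:
x₂ = (-15/4) / (5/4) = -3
x₁ = (-15 - (5)(-3)) / 4 = 0

x = [0, -3]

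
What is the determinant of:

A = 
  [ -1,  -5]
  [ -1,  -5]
For a 2×2 matrix, det = ad - bc = (-1)(-5) - (-5)(-1) = 0

det(A) = 0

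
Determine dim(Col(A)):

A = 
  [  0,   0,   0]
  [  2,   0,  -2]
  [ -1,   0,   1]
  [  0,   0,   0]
dim(Col(A)) = 1

Row reduce:
Swap R1 ↔ R2
R3 → R3 + (1/2)·R1
REF = 
  [  2,   0,  -2]
  [  0,   0,   0]
  [  0,   0,   0]
  [  0,   0,   0]
Pivot columns: 1 → 1 pivot.
dim(Col(A)) = number of pivot columns = 1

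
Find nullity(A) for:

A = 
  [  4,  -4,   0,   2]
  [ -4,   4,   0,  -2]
nullity(A) = 3

Row reduce:
R2 → R2 + (1)·R1
REF = 
  [  4,  -4,   0,   2]
  [  0,   0,   0,   0]
Pivot columns: 1 → 1 pivot.
rank(A) = 1, so nullity(A) = 4 - 1 = 3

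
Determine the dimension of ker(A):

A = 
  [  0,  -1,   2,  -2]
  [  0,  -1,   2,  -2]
nullity(A) = 3

Row reduce:
R2 → R2 - (1)·R1
REF = 
  [  0,  -1,   2,  -2]
  [  0,   0,   0,   0]
Pivot columns: 2 → 1 pivot.
rank(A) = 1, so nullity(A) = 4 - 1 = 3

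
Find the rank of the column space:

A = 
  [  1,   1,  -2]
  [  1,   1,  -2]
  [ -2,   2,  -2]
Row reduce:
R2 → R2 - (1)·R1
R3 → R3 + (2)·R1
Swap R2 ↔ R3
REF = 
  [  1,   1,  -2]
  [  0,   4,  -6]
  [  0,   0,   0]
Pivot columns: 1, 2 → 2 pivots.
dim(Col(A)) = number of pivot columns = 2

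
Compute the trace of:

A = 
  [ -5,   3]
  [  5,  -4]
-9

tr(A) = -5 + -4 = -9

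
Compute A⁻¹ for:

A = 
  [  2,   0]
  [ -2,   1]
det(A) = (2)(1) - (0)(-2) = 2
For a 2×2 matrix, A⁻¹ = (1/det(A)) · [[d, -b], [-c, a]]
    = (1/2) · [[1, 0], [2, 2]]

A⁻¹ = 
  [1/2,   0]
  [  1,   1]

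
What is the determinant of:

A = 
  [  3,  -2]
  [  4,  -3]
For a 2×2 matrix, det = ad - bc = (3)(-3) - (-2)(4) = -1

det(A) = -1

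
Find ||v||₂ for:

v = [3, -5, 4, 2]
7.348

||v||₂ = √((3)² + (-5)² + (4)² + (2)²) = √54 = 7.348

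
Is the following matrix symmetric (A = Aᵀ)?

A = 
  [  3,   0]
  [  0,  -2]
Yes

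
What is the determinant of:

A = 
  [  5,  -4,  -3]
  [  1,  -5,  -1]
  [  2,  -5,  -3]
31

Cofactor expansion along row 1:
det(A) = (5)·((-5)(-3) - (-1)(-5)) - (-4)·((1)(-3) - (-1)(2)) + (-3)·((1)(-5) - (-5)(2))
  = (5)(10) - (-4)(-1) + (-3)(5)
  = 31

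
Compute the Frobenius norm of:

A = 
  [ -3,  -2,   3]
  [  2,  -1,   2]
||A||_F = 5.568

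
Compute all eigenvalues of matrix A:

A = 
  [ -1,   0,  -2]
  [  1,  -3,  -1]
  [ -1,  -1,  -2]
Characteristic polynomial: det(λI - A) = λ³ + 6λ² + 8λ - 3
Testing integer divisors of the constant term: p(-3) = 0, so (λ + 3) is a factor:
p(λ) = (λ + 3)(λ² + 3λ - 1)
λ² + 3λ - 1 = 0  ⇒  λ = (-3 ± √((3)² - 4·(-1)))/2 = (-3 ± √(13))/2
  = (-3 + √13)/2,  (-3 - √13)/2

λ = -3, (-3 + √13)/2, (-3 - √13)/2  (≈ -3, 0.3028, -3.303)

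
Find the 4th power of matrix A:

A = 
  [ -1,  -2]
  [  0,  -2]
A^4 = 
  [  1,  30]
  [  0,  16]

A² = A·A:
A²[1,1] = (-1)(-1) + (-2)(0) = 1
A²[1,2] = (-1)(-2) + (-2)(-2) = 6
A²[2,1] = (0)(-1) + (-2)(0) = 0
A²[2,2] = (0)(-2) + (-2)(-2) = 4
A² = 
  [  1,   6]
  [  0,   4]

A^3 = A^2·A:
A^3[1,1] = (1)(-1) + (6)(0) = -1
A^3[1,2] = (1)(-2) + (6)(-2) = -14
A^3[2,1] = (0)(-1) + (4)(0) = 0
A^3[2,2] = (0)(-2) + (4)(-2) = -8
A^3 = 
  [ -1, -14]
  [  0,  -8]

A^4 = A^3·A:
A^4[1,1] = (-1)(-1) + (-14)(0) = 1
A^4[1,2] = (-1)(-2) + (-14)(-2) = 30
A^4[2,1] = (0)(-1) + (-8)(0) = 0
A^4[2,2] = (0)(-2) + (-8)(-2) = 16
A^4 = 
  [  1,  30]
  [  0,  16]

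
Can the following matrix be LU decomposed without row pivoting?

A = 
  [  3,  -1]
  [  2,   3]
Yes.
A[1,1] = 3 ≠ 0, so Gaussian elimination proceeds without a row swap: multiplier ℓ₂₁ = (2)/(3) = 2/3, and U[2,2] = 3 - (2/3)(-1) = 11/3.
L = 
  [  1,   0]
  [2/3,   1]
U = 
  [   3,   -1]
  [   0, 11/3]
Check row 2 of LU: [(2/3)(3), (2/3)(-1) + (11/3)] = [2, 3] = row 2 of A ✓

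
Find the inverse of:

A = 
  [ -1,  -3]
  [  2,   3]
det(A) = (-1)(3) - (-3)(2) = 3
For a 2×2 matrix, A⁻¹ = (1/det(A)) · [[d, -b], [-c, a]]
    = (1/3) · [[3, 3], [-2, -1]]

A⁻¹ = 
  [   1,    1]
  [-2/3, -1/3]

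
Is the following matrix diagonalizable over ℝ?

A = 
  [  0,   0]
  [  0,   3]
Yes

tr(A) = 3, det(A) = 0
Characteristic polynomial: λ² - tr(A)λ + det(A) = λ² - 3λ
λ² - 3λ = λ(λ - 3)
Eigenvalues: 3, 0
λ=0: alg. mult. = 1, geom. mult. = 2 - rank(A - (0)I) = 2 - 1 = 1
λ=3: alg. mult. = 1, geom. mult. = 2 - rank(A - (3)I) = 2 - 1 = 1
Sum of geometric multiplicities equals n, so A has n independent eigenvectors.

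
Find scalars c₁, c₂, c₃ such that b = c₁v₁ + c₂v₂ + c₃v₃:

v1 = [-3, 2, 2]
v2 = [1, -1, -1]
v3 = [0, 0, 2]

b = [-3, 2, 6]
c1 = 1, c2 = 0, c3 = 2

b = 1·v1 + 0·v2 + 2·v3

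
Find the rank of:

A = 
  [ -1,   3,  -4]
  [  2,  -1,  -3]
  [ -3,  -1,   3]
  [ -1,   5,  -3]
Row reduce:
R2 → R2 + (2)·R1
R3 → R3 - (3)·R1
R4 → R4 - (1)·R1
R3 → R3 + (2)·R2
R4 → R4 - (2/5)·R2
R4 → R4 + (27/35)·R3
REF = 
  [ -1,   3,  -4]
  [  0,   5, -11]
  [  0,   0,  -7]
  [  0,   0,   0]
Pivot columns: 1, 2, 3 → 3 pivots.

rank(A) = 3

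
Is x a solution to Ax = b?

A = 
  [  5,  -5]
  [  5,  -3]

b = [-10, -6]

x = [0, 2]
Yes

Ax = [-10, -6] = b ✓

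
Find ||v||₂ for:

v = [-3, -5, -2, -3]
6.856

||v||₂ = √((-3)² + (-5)² + (-2)² + (-3)²) = √47 = 6.856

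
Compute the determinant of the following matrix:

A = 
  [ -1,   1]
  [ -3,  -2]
For a 2×2 matrix, det = ad - bc = (-1)(-2) - (1)(-3) = 5

det(A) = 5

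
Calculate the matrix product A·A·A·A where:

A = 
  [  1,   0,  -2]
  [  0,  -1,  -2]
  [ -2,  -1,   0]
A^4 = 
  [ 37,  14, -18]
  [ 28,  19,  10]
  [-18,   5,  42]

A² = A·A:
A²[1,1] = (1)(1) + (0)(0) + (-2)(-2) = 5
A²[1,2] = (1)(0) + (0)(-1) + (-2)(-1) = 2
A²[1,3] = (1)(-2) + (0)(-2) + (-2)(0) = -2
A²[2,1] = (0)(1) + (-1)(0) + (-2)(-2) = 4
A²[2,2] = (0)(0) + (-1)(-1) + (-2)(-1) = 3
A²[2,3] = (0)(-2) + (-1)(-2) + (-2)(0) = 2
A²[3,1] = (-2)(1) + (-1)(0) + (0)(-2) = -2
A²[3,2] = (-2)(0) + (-1)(-1) + (0)(-1) = 1
A²[3,3] = (-2)(-2) + (-1)(-2) + (0)(0) = 6
A² = 
  [  5,   2,  -2]
  [  4,   3,   2]
  [ -2,   1,   6]

A^3 = A^2·A:
A^3[1,1] = (5)(1) + (2)(0) + (-2)(-2) = 9
A^3[1,2] = (5)(0) + (2)(-1) + (-2)(-1) = 0
A^3[1,3] = (5)(-2) + (2)(-2) + (-2)(0) = -14
A^3[2,1] = (4)(1) + (3)(0) + (2)(-2) = 0
A^3[2,2] = (4)(0) + (3)(-1) + (2)(-1) = -5
A^3[2,3] = (4)(-2) + (3)(-2) + (2)(0) = -14
A^3[3,1] = (-2)(1) + (1)(0) + (6)(-2) = -14
A^3[3,2] = (-2)(0) + (1)(-1) + (6)(-1) = -7
A^3[3,3] = (-2)(-2) + (1)(-2) + (6)(0) = 2
A^3 = 
  [  9,   0, -14]
  [  0,  -5, -14]
  [-14,  -7,   2]

A^4 = A^3·A:
A^4[1,1] = (9)(1) + (0)(0) + (-14)(-2) = 37
A^4[1,2] = (9)(0) + (0)(-1) + (-14)(-1) = 14
A^4[1,3] = (9)(-2) + (0)(-2) + (-14)(0) = -18
A^4[2,1] = (0)(1) + (-5)(0) + (-14)(-2) = 28
A^4[2,2] = (0)(0) + (-5)(-1) + (-14)(-1) = 19
A^4[2,3] = (0)(-2) + (-5)(-2) + (-14)(0) = 10
A^4[3,1] = (-14)(1) + (-7)(0) + (2)(-2) = -18
A^4[3,2] = (-14)(0) + (-7)(-1) + (2)(-1) = 5
A^4[3,3] = (-14)(-2) + (-7)(-2) + (2)(0) = 42
A^4 = 
  [ 37,  14, -18]
  [ 28,  19,  10]
  [-18,   5,  42]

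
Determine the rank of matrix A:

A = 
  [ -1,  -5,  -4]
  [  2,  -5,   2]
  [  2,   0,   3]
rank(A) = 3

Row reduce:
R2 → R2 + (2)·R1
R3 → R3 + (2)·R1
R3 → R3 - (2/3)·R2
REF = 
  [ -1,  -5,  -4]
  [  0, -15,  -6]
  [  0,   0,  -1]
Pivot columns: 1, 2, 3 → 3 pivots.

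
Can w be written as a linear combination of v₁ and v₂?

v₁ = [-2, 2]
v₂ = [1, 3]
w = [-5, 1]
Yes

Form the augmented matrix and row-reduce:
[v₁|v₂|w] = 
  [ -2,   1,  -5]
  [  2,   3,   1]
R2 → R2 + (1)·R1
REF = 
  [ -2,   1,  -5]
  [  0,   4,  -4]

No row of the form [0 0 | nonzero], so the system is consistent. Back-substitution gives c₁ = 2, c₂ = -1: w = (2)·v₁ + (-1)·v₂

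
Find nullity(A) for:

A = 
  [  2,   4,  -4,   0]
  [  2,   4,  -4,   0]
nullity(A) = 3

Row reduce:
R2 → R2 - (1)·R1
REF = 
  [  2,   4,  -4,   0]
  [  0,   0,   0,   0]
Pivot columns: 1 → 1 pivot.
rank(A) = 1, so nullity(A) = 4 - 1 = 3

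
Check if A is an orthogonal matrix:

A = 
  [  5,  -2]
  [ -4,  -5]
No

AᵀA = 
  [ 41,  10]
  [ 10,  29]
≠ I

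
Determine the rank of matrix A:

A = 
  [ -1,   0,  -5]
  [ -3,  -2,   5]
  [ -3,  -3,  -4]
rank(A) = 3

Row reduce:
R2 → R2 - (3)·R1
R3 → R3 - (3)·R1
R3 → R3 - (3/2)·R2
REF = 
  [ -1,   0,  -5]
  [  0,  -2,  20]
  [  0,   0, -19]
Pivot columns: 1, 2, 3 → 3 pivots.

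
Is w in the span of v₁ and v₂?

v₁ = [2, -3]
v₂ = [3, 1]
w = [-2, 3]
Yes

Form the augmented matrix and row-reduce:
[v₁|v₂|w] = 
  [  2,   3,  -2]
  [ -3,   1,   3]
R2 → R2 + (3/2)·R1
REF = 
  [   2,    3,   -2]
  [   0, 11/2,    0]

No row of the form [0 0 | nonzero], so the system is consistent. Back-substitution gives c₁ = -1, c₂ = 0: w = (-1)·v₁ + (0)·v₂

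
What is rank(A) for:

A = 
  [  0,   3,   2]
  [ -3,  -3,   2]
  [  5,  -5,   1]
Row reduce:
Swap R1 ↔ R2
R3 → R3 + (5/3)·R1
R3 → R3 + (10/3)·R2
REF = 
  [ -3,  -3,   2]
  [  0,   3,   2]
  [  0,   0,  11]
Pivot columns: 1, 2, 3 → 3 pivots.

rank(A) = 3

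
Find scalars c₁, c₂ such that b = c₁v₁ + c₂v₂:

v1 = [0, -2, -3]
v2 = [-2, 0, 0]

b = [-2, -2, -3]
c1 = 1, c2 = 1

b = 1·v1 + 1·v2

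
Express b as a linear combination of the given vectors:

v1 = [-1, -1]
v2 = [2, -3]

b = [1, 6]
c1 = -3, c2 = -1

b = -3·v1 + -1·v2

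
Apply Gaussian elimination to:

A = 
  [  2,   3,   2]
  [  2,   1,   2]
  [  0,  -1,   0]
Row operations:
R2 → R2 - (1)·R1
R3 → R3 - (1/2)·R2

Resulting echelon form:
REF = 
  [  2,   3,   2]
  [  0,  -2,   0]
  [  0,   0,   0]

Rank = 2 (number of non-zero pivot rows).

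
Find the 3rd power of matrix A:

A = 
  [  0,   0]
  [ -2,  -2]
A² = A·A:
A²[1,1] = (0)(0) + (0)(-2) = 0
A²[1,2] = (0)(0) + (0)(-2) = 0
A²[2,1] = (-2)(0) + (-2)(-2) = 4
A²[2,2] = (-2)(0) + (-2)(-2) = 4
A² = 
  [  0,   0]
  [  4,   4]

A^3 = A^2·A:
A^3[1,1] = (0)(0) + (0)(-2) = 0
A^3[1,2] = (0)(0) + (0)(-2) = 0
A^3[2,1] = (4)(0) + (4)(-2) = -8
A^3[2,2] = (4)(0) + (4)(-2) = -8
A^3 = 
  [  0,   0]
  [ -8,  -8]

Therefore
A^3 = 
  [  0,   0]
  [ -8,  -8]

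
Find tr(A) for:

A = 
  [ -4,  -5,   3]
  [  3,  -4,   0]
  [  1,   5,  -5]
-13

tr(A) = -4 + -4 + -5 = -13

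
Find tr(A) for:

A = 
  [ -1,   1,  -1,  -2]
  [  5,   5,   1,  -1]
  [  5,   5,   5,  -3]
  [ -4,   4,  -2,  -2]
7

tr(A) = -1 + 5 + 5 + -2 = 7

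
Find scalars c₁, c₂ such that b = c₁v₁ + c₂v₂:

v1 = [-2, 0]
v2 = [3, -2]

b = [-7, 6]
c1 = -1, c2 = -3

b = -1·v1 + -3·v2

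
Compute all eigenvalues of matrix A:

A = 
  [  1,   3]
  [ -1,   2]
λ = (3 + i√11)/2, (3 - i√11)/2  (≈ 1.5 + 1.658i, 1.5 - 1.658i)

tr(A) = 3, det(A) = 5
Characteristic polynomial: λ² - tr(A)λ + det(A) = λ² - 3λ + 5
λ² - 3λ + 5 = 0  ⇒  λ = (3 ± √((-3)² - 4·(5)))/2 = (3 ± √(-11))/2
  = (3 + i√11)/2,  (3 - i√11)/2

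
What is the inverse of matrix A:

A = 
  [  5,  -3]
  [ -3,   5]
det(A) = (5)(5) - (-3)(-3) = 16
For a 2×2 matrix, A⁻¹ = (1/det(A)) · [[d, -b], [-c, a]]
    = (1/16) · [[5, 3], [3, 5]]

A⁻¹ = 
  [5/16, 3/16]
  [3/16, 5/16]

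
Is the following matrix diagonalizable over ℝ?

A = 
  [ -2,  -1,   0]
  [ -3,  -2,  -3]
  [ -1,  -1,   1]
Yes

Characteristic polynomial: det(λI - A) = λ³ + 3λ² - 6λ - 4
By the rational root theorem any rational root is an integer dividing 4; none of those is a root, so p(λ) has no rational roots and hence (being an irreducible cubic) no repeated roots.
Discriminant of the cubic: Δ = 2484
Δ > 0 ⇒ three distinct real eigenvalues: λ ≈ -4.201, -0.5451, 1.747
Three distinct real eigenvalues, so A has 3 independent eigenvectors.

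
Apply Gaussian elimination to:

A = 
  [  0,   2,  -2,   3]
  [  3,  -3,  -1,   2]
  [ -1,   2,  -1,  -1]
Row operations:
Swap R1 ↔ R2
R3 → R3 + (1/3)·R1
R3 → R3 - (1/2)·R2

Resulting echelon form:
REF = 
  [    3,    -3,    -1,     2]
  [    0,     2,    -2,     3]
  [    0,     0,  -1/3, -11/6]

Rank = 3 (number of non-zero pivot rows).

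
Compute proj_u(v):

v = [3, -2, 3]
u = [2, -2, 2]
proj_u(v) = [8/3, -8/3, 8/3]

v·u = (3)(2) + (-2)(-2) + (3)(2) = 16
u·u = (2)² + (-2)² + (2)² = 12
proj_u(v) = (v·u / u·u) × u = (16/12) × u = (4/3) × u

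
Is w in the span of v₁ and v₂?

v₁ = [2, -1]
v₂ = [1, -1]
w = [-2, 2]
Yes

Form the augmented matrix and row-reduce:
[v₁|v₂|w] = 
  [  2,   1,  -2]
  [ -1,  -1,   2]
R2 → R2 + (1/2)·R1
REF = 
  [   2,    1,   -2]
  [   0, -1/2,    1]

No row of the form [0 0 | nonzero], so the system is consistent. Back-substitution gives c₁ = 0, c₂ = -2: w = (0)·v₁ + (-2)·v₂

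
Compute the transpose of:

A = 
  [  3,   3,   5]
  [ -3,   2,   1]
Aᵀ = 
  [  3,  -3]
  [  3,   2]
  [  5,   1]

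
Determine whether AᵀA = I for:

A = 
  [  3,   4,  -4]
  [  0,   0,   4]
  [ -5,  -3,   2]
No

AᵀA = 
  [ 34,  27, -22]
  [ 27,  25, -22]
  [-22, -22,  36]
≠ I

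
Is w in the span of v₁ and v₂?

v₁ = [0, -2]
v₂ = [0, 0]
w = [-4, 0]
No

Form the augmented matrix and row-reduce:
[v₁|v₂|w] = 
  [  0,   0,  -4]
  [ -2,   0,   0]
Swap R1 ↔ R2
REF = 
  [ -2,   0,   0]
  [  0,   0,  -4]

Row 2 reads [0 0 | -4], i.e. 0 = -4, so the system is inconsistent and w ∉ span{v₁, v₂}.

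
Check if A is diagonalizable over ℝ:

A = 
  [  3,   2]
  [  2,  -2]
Yes

tr(A) = 1, det(A) = -10
Characteristic polynomial: λ² - tr(A)λ + det(A) = λ² - λ - 10
λ² - λ - 10 = 0  ⇒  λ = (1 ± √((-1)² - 4·(-10)))/2 = (1 ± √(41))/2
  = (1 + √41)/2,  (1 - √41)/2
Eigenvalues: (1 + √41)/2, (1 - √41)/2  (≈ 3.702, -2.702)
The two irrational eigenvalues are distinct (simple), so each has alg. mult. = geom. mult. = 1.
Sum of geometric multiplicities equals n, so A has n independent eigenvectors.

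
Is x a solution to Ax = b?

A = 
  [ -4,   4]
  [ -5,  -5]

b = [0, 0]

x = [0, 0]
Yes

Ax = [0, 0] = b ✓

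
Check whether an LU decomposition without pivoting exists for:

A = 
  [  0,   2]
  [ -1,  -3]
No.
A[1,1] = 0 but A[2,1] = -1 ≠ 0. Any LU with L unit lower triangular has (LU)[1,1] = U[1,1] and (LU)[2,1] = L[2,1]·U[1,1]; matching A forces U[1,1] = 0, which then forces (LU)[2,1] = 0 ≠ -1. A row swap (pivoting) is required.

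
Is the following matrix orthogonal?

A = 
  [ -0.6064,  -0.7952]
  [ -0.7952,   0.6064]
Yes

AᵀA = 
  [  1.0001,   0]
  [  0,   1.0001]
≈ I (equal to I up to the 4-dp rounding of the entries)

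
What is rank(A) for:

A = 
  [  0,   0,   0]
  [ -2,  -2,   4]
rank(A) = 1

Row reduce:
Swap R1 ↔ R2
REF = 
  [ -2,  -2,   4]
  [  0,   0,   0]
Pivot columns: 1 → 1 pivot.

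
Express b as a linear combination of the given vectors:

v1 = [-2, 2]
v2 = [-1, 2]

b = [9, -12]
c1 = -3, c2 = -3

b = -3·v1 + -3·v2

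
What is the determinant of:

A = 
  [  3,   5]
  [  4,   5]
For a 2×2 matrix, det = ad - bc = (3)(5) - (5)(4) = -5

det(A) = -5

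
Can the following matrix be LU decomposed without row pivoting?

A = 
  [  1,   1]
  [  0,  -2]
Yes.
A[1,1] = 1 ≠ 0, so Gaussian elimination proceeds without a row swap: multiplier ℓ₂₁ = (0)/(1) = 0, and U[2,2] = -2 - (0)(1) = -2.
L = 
  [  1,   0]
  [  0,   1]
U = 
  [  1,   1]
  [  0,  -2]
Check row 2 of LU: [(0)(1), (0)(1) + (-2)] = [0, -2] = row 2 of A ✓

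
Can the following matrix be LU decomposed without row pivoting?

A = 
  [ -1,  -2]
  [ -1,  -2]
Yes.
A[1,1] = -1 ≠ 0, so Gaussian elimination proceeds without a row swap: multiplier ℓ₂₁ = (-1)/(-1) = 1, and U[2,2] = -2 - (1)(-2) = 0.
L = 
  [  1,   0]
  [  1,   1]
U = 
  [ -1,  -2]
  [  0,   0]
Check row 2 of LU: [(1)(-1), (1)(-2) + 0] = [-1, -2] = row 2 of A ✓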